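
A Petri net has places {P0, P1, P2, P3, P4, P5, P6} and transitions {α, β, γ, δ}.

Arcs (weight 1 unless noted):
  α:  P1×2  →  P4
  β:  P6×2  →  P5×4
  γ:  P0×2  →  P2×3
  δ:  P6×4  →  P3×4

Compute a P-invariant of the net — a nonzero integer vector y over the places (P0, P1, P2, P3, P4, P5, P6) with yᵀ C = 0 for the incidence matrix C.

y = (P0:3, P1:0, P2:2, P3:0, P4:0, P5:0, P6:0)

Incidence matrix C (rows=places, cols=transitions):
        α    β    γ    δ
   P0   0    0   -2    0
   P1  -2    0    0    0
   P2   0    0    3    0
   P3   0    0    0    4
   P4   1    0    0    0
   P5   0    4    0    0
   P6   0   -2    0   -4

Candidate y = [3, 0, 2, 0, 0, 0, 0]; check y·C column-wise:
  col α: 3·0 + 0·-2 + 2·0 + 0·1 = 0
  col β: 3·0 + 2·0 + 0·4 + 0·-2 = 0
  col γ: 3·-2 + 2·3 = 0
  col δ: 3·0 + 2·0 + 0·4 + 0·-4 = 0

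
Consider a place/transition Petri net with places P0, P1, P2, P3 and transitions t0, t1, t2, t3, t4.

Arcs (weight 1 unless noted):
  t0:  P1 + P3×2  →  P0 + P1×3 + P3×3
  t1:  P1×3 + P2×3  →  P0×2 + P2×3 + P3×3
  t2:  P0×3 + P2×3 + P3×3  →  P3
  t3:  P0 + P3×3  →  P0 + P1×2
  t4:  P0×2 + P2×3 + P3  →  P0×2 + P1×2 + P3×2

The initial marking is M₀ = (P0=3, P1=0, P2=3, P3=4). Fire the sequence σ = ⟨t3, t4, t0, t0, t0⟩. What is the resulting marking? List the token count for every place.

(P0=6, P1=10, P2=0, P3=5)

step 1: fire t3:  (P0=3, P1=0, P2=3, P3=4) → (P0=3, P1=2, P2=3, P3=1)
step 2: fire t4:  (P0=3, P1=2, P2=3, P3=1) → (P0=3, P1=4, P2=0, P3=2)
step 3: fire t0:  (P0=3, P1=4, P2=0, P3=2) → (P0=4, P1=6, P2=0, P3=3)
step 4: fire t0:  (P0=4, P1=6, P2=0, P3=3) → (P0=5, P1=8, P2=0, P3=4)
step 5: fire t0:  (P0=5, P1=8, P2=0, P3=4) → (P0=6, P1=10, P2=0, P3=5)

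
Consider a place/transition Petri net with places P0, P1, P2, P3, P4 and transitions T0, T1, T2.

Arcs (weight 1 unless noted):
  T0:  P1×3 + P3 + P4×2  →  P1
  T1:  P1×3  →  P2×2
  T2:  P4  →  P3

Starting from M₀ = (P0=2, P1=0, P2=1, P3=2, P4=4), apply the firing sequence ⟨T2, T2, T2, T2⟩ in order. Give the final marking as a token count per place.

step 1: fire T2:  (P0=2, P1=0, P2=1, P3=2, P4=4) → (P0=2, P1=0, P2=1, P3=3, P4=3)
step 2: fire T2:  (P0=2, P1=0, P2=1, P3=3, P4=3) → (P0=2, P1=0, P2=1, P3=4, P4=2)
step 3: fire T2:  (P0=2, P1=0, P2=1, P3=4, P4=2) → (P0=2, P1=0, P2=1, P3=5, P4=1)
step 4: fire T2:  (P0=2, P1=0, P2=1, P3=5, P4=1) → (P0=2, P1=0, P2=1, P3=6, P4=0)

(P0=2, P1=0, P2=1, P3=6, P4=0)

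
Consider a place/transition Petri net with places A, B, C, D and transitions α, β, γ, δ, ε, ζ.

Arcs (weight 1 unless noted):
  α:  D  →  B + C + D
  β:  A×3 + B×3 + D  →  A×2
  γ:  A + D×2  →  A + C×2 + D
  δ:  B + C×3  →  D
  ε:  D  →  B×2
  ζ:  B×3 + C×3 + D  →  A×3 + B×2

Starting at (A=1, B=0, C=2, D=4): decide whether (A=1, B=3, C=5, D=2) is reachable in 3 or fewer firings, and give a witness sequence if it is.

YES — reachable via ⟨α, γ, ε⟩ (3 firings)

step 1: fire α:  (A=1, B=0, C=2, D=4) → (A=1, B=1, C=3, D=4)
step 2: fire γ:  (A=1, B=1, C=3, D=4) → (A=1, B=1, C=5, D=3)
step 3: fire ε:  (A=1, B=1, C=5, D=3) → (A=1, B=3, C=5, D=2)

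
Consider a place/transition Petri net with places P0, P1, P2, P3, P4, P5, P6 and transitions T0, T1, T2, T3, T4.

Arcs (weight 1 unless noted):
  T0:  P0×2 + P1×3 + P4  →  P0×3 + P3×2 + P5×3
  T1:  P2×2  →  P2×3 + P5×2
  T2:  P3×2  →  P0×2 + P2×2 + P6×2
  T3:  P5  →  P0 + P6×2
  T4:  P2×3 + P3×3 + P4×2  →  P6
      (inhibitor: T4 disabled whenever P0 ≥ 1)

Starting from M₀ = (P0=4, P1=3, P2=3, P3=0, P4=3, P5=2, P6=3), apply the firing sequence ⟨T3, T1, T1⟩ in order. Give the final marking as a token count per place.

(P0=5, P1=3, P2=5, P3=0, P4=3, P5=5, P6=5)

step 1: fire T3:  (P0=4, P1=3, P2=3, P3=0, P4=3, P5=2, P6=3) → (P0=5, P1=3, P2=3, P3=0, P4=3, P5=1, P6=5)
step 2: fire T1:  (P0=5, P1=3, P2=3, P3=0, P4=3, P5=1, P6=5) → (P0=5, P1=3, P2=4, P3=0, P4=3, P5=3, P6=5)
step 3: fire T1:  (P0=5, P1=3, P2=4, P3=0, P4=3, P5=3, P6=5) → (P0=5, P1=3, P2=5, P3=0, P4=3, P5=5, P6=5)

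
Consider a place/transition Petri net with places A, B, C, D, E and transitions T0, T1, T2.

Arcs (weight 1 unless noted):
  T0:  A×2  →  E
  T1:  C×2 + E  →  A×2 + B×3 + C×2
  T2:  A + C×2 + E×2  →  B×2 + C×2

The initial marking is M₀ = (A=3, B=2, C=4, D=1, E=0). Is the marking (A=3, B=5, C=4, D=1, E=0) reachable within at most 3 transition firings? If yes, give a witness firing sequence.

YES — reachable via ⟨T0, T1⟩ (2 firings)

step 1: fire T0:  (A=3, B=2, C=4, D=1, E=0) → (A=1, B=2, C=4, D=1, E=1)
step 2: fire T1:  (A=1, B=2, C=4, D=1, E=1) → (A=3, B=5, C=4, D=1, E=0)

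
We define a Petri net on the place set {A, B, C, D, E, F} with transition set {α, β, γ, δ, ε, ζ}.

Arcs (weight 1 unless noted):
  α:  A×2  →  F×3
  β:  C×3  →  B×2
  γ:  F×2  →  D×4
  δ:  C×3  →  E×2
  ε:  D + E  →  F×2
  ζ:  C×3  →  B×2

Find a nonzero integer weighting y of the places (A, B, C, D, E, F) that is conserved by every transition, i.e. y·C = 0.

y = (A:3, B:3, C:2, D:1, E:3, F:2)

Incidence matrix C (rows=places, cols=transitions):
        α    β    γ    δ    ε    ζ
    A  -2    0    0    0    0    0
    B   0    2    0    0    0    2
    C   0   -3    0   -3    0   -3
    D   0    0    4    0   -1    0
    E   0    0    0    2   -1    0
    F   3    0   -2    0    2    0

Candidate y = [3, 3, 2, 1, 3, 2]; check y·C column-wise:
  col α: 3·-2 + 3·0 + 2·0 + 1·0 + 3·0 + 2·3 = 0
  col β: 3·0 + 3·2 + 2·-3 + 1·0 + 3·0 + 2·0 = 0
  col γ: 3·0 + 3·0 + 2·0 + 1·4 + 3·0 + 2·-2 = 0
  col δ: 3·0 + 3·0 + 2·-3 + 1·0 + 3·2 + 2·0 = 0
  col ε: 3·0 + 3·0 + 2·0 + 1·-1 + 3·-1 + 2·2 = 0
  col ζ: 3·0 + 3·2 + 2·-3 + 1·0 + 3·0 + 2·0 = 0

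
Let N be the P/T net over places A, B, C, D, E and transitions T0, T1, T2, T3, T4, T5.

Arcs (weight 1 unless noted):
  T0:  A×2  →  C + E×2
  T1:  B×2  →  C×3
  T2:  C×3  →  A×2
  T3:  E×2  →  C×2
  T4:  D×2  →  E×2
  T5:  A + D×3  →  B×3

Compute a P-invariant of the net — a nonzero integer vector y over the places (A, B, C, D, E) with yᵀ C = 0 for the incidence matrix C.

Incidence matrix C (rows=places, cols=transitions):
       T0   T1   T2   T3   T4   T5
    A  -2    0    2    0    0   -1
    B   0   -2    0    0    0    3
    C   1    3   -3    2    0    0
    D   0    0    0    0   -2   -3
    E   2    0    0   -2    2    0

Candidate y = [3, 3, 2, 2, 2]; check y·C column-wise:
  col T0: 3·-2 + 3·0 + 2·1 + 2·0 + 2·2 = 0
  col T1: 3·0 + 3·-2 + 2·3 + 2·0 + 2·0 = 0
  col T2: 3·2 + 3·0 + 2·-3 + 2·0 + 2·0 = 0
  col T3: 3·0 + 3·0 + 2·2 + 2·0 + 2·-2 = 0
  col T4: 3·0 + 3·0 + 2·0 + 2·-2 + 2·2 = 0
  col T5: 3·-1 + 3·3 + 2·0 + 2·-3 + 2·0 = 0

y = (A:3, B:3, C:2, D:2, E:2)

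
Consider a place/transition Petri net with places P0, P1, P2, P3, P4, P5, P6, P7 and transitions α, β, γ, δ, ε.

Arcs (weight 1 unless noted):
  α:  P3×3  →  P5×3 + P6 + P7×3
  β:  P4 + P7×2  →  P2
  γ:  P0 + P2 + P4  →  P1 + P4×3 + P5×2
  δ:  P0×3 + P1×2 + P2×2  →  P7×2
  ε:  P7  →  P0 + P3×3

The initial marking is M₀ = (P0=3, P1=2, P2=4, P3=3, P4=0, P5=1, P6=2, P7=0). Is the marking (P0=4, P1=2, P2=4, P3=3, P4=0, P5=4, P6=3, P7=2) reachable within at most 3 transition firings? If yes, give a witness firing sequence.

YES — reachable via ⟨α, ε⟩ (2 firings)

step 1: fire α:  (P0=3, P1=2, P2=4, P3=3, P4=0, P5=1, P6=2, P7=0) → (P0=3, P1=2, P2=4, P3=0, P4=0, P5=4, P6=3, P7=3)
step 2: fire ε:  (P0=3, P1=2, P2=4, P3=0, P4=0, P5=4, P6=3, P7=3) → (P0=4, P1=2, P2=4, P3=3, P4=0, P5=4, P6=3, P7=2)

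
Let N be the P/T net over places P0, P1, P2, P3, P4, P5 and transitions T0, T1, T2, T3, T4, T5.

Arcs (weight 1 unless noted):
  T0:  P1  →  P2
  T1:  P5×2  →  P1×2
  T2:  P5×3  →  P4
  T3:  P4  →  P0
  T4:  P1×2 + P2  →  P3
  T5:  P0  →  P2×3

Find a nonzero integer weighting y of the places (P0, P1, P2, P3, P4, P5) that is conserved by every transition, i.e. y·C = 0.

Incidence matrix C (rows=places, cols=transitions):
       T0   T1   T2   T3   T4   T5
   P0   0    0    0    1    0   -1
   P1  -1    2    0    0   -2    0
   P2   1    0    0    0   -1    3
   P3   0    0    0    0    1    0
   P4   0    0    1   -1    0    0
   P5   0   -2   -3    0    0    0

Candidate y = [3, 1, 1, 3, 3, 1]; check y·C column-wise:
  col T0: 3·0 + 1·-1 + 1·1 + 3·0 + 3·0 + 1·0 = 0
  col T1: 3·0 + 1·2 + 1·0 + 3·0 + 3·0 + 1·-2 = 0
  col T2: 3·0 + 1·0 + 1·0 + 3·0 + 3·1 + 1·-3 = 0
  col T3: 3·1 + 1·0 + 1·0 + 3·0 + 3·-1 + 1·0 = 0
  col T4: 3·0 + 1·-2 + 1·-1 + 3·1 + 3·0 + 1·0 = 0
  col T5: 3·-1 + 1·0 + 1·3 + 3·0 + 3·0 + 1·0 = 0

y = (P0:3, P1:1, P2:1, P3:3, P4:3, P5:1)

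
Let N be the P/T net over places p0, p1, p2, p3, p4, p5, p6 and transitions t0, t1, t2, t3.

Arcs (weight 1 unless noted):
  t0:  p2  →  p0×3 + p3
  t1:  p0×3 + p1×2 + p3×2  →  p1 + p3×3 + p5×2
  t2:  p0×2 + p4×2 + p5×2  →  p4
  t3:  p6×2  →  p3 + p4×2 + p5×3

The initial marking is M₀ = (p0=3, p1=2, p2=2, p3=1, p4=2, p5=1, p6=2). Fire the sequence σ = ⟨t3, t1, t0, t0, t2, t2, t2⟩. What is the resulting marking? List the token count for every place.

step 1: fire t3:  (p0=3, p1=2, p2=2, p3=1, p4=2, p5=1, p6=2) → (p0=3, p1=2, p2=2, p3=2, p4=4, p5=4, p6=0)
step 2: fire t1:  (p0=3, p1=2, p2=2, p3=2, p4=4, p5=4, p6=0) → (p0=0, p1=1, p2=2, p3=3, p4=4, p5=6, p6=0)
step 3: fire t0:  (p0=0, p1=1, p2=2, p3=3, p4=4, p5=6, p6=0) → (p0=3, p1=1, p2=1, p3=4, p4=4, p5=6, p6=0)
step 4: fire t0:  (p0=3, p1=1, p2=1, p3=4, p4=4, p5=6, p6=0) → (p0=6, p1=1, p2=0, p3=5, p4=4, p5=6, p6=0)
step 5: fire t2:  (p0=6, p1=1, p2=0, p3=5, p4=4, p5=6, p6=0) → (p0=4, p1=1, p2=0, p3=5, p4=3, p5=4, p6=0)
step 6: fire t2:  (p0=4, p1=1, p2=0, p3=5, p4=3, p5=4, p6=0) → (p0=2, p1=1, p2=0, p3=5, p4=2, p5=2, p6=0)
step 7: fire t2:  (p0=2, p1=1, p2=0, p3=5, p4=2, p5=2, p6=0) → (p0=0, p1=1, p2=0, p3=5, p4=1, p5=0, p6=0)

(p0=0, p1=1, p2=0, p3=5, p4=1, p5=0, p6=0)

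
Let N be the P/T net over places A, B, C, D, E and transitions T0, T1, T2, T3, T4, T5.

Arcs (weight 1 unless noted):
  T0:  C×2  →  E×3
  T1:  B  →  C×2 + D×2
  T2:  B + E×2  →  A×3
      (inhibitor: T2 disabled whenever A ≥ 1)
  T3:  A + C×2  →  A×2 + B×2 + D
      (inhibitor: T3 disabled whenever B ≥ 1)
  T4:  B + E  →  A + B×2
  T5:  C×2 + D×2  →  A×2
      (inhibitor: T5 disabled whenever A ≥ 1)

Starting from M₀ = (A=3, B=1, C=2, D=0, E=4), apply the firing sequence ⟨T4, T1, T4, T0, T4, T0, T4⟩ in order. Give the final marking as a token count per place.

step 1: fire T4:  (A=3, B=1, C=2, D=0, E=4) → (A=4, B=2, C=2, D=0, E=3)
step 2: fire T1:  (A=4, B=2, C=2, D=0, E=3) → (A=4, B=1, C=4, D=2, E=3)
step 3: fire T4:  (A=4, B=1, C=4, D=2, E=3) → (A=5, B=2, C=4, D=2, E=2)
step 4: fire T0:  (A=5, B=2, C=4, D=2, E=2) → (A=5, B=2, C=2, D=2, E=5)
step 5: fire T4:  (A=5, B=2, C=2, D=2, E=5) → (A=6, B=3, C=2, D=2, E=4)
step 6: fire T0:  (A=6, B=3, C=2, D=2, E=4) → (A=6, B=3, C=0, D=2, E=7)
step 7: fire T4:  (A=6, B=3, C=0, D=2, E=7) → (A=7, B=4, C=0, D=2, E=6)

(A=7, B=4, C=0, D=2, E=6)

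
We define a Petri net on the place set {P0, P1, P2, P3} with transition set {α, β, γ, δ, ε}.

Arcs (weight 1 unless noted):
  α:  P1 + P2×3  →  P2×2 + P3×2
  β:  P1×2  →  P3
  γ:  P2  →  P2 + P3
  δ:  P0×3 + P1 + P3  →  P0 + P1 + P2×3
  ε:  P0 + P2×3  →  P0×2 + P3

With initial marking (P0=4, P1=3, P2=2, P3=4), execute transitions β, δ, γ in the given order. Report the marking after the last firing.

(P0=2, P1=1, P2=5, P3=5)

step 1: fire β:  (P0=4, P1=3, P2=2, P3=4) → (P0=4, P1=1, P2=2, P3=5)
step 2: fire δ:  (P0=4, P1=1, P2=2, P3=5) → (P0=2, P1=1, P2=5, P3=4)
step 3: fire γ:  (P0=2, P1=1, P2=5, P3=4) → (P0=2, P1=1, P2=5, P3=5)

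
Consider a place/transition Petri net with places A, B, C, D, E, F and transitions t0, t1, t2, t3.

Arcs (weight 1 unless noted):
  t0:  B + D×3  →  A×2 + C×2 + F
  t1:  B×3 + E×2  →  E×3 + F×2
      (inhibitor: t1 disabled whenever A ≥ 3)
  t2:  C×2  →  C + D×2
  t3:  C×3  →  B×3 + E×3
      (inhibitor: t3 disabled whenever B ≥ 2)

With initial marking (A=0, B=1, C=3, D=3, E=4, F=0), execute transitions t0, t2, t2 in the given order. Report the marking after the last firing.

(A=2, B=0, C=3, D=4, E=4, F=1)

step 1: fire t0:  (A=0, B=1, C=3, D=3, E=4, F=0) → (A=2, B=0, C=5, D=0, E=4, F=1)
step 2: fire t2:  (A=2, B=0, C=5, D=0, E=4, F=1) → (A=2, B=0, C=4, D=2, E=4, F=1)
step 3: fire t2:  (A=2, B=0, C=4, D=2, E=4, F=1) → (A=2, B=0, C=3, D=4, E=4, F=1)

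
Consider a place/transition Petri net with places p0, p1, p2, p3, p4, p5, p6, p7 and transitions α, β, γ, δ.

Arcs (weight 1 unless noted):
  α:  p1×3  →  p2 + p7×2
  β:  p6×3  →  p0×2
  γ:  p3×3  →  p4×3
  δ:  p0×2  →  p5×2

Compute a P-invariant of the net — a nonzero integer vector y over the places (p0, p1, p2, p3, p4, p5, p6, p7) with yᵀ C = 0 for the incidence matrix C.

y = (p0:0, p1:1, p2:3, p3:0, p4:0, p5:0, p6:0, p7:0)

Incidence matrix C (rows=places, cols=transitions):
        α    β    γ    δ
   p0   0    2    0   -2
   p1  -3    0    0    0
   p2   1    0    0    0
   p3   0    0   -3    0
   p4   0    0    3    0
   p5   0    0    0    2
   p6   0   -3    0    0
   p7   2    0    0    0

Candidate y = [0, 1, 3, 0, 0, 0, 0, 0]; check y·C column-wise:
  col α: 1·-3 + 3·1 + 0·2 = 0
  col β: 0·2 + 1·0 + 3·0 + 0·-3 = 0
  col γ: 1·0 + 3·0 + 0·-3 + 0·3 = 0
  col δ: 0·-2 + 1·0 + 3·0 + 0·2 = 0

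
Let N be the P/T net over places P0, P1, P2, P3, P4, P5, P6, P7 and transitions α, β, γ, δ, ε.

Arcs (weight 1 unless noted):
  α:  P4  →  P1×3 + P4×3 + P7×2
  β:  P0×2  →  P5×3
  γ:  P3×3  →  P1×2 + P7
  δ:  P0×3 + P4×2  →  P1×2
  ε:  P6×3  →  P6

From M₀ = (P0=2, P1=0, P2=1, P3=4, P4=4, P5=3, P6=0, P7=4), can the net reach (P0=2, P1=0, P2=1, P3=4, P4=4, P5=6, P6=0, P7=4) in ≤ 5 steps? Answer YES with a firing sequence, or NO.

NO — not reachable within 5 firings

depth 0: 1 marking
depth 1: 4 markings reached so far
depth 2: 8 markings reached so far
depth 3: 12 markings reached so far
depth 4: 16 markings reached so far
depth 5: 20 markings reached so far
target is not among the 20 markings reachable within 5 steps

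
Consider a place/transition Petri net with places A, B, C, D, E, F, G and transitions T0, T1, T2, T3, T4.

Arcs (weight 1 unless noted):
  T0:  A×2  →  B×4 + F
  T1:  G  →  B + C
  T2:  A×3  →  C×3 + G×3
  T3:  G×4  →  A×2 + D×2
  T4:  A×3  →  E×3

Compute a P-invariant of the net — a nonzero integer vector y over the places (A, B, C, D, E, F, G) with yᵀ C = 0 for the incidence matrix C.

Incidence matrix C (rows=places, cols=transitions):
       T0   T1   T2   T3   T4
    A  -2    0   -3    2   -3
    B   4    1    0    0    0
    C   0    1    3    0    0
    D   0    0    0    2    0
    E   0    0    0    0    3
    F   1    0    0    0    0
    G   0   -1    3   -4    0

Candidate y = [1, -1, 1, -1, 1, 6, 0]; check y·C column-wise:
  col T0: 1·-2 + -1·4 + 1·0 + -1·0 + 1·0 + 6·1 = 0
  col T1: 1·0 + -1·1 + 1·1 + -1·0 + 1·0 + 6·0 + 0·-1 = 0
  col T2: 1·-3 + -1·0 + 1·3 + -1·0 + 1·0 + 6·0 + 0·3 = 0
  col T3: 1·2 + -1·0 + 1·0 + -1·2 + 1·0 + 6·0 + 0·-4 = 0
  col T4: 1·-3 + -1·0 + 1·0 + -1·0 + 1·3 + 6·0 = 0

y = (A:1, B:-1, C:1, D:-1, E:1, F:6, G:0)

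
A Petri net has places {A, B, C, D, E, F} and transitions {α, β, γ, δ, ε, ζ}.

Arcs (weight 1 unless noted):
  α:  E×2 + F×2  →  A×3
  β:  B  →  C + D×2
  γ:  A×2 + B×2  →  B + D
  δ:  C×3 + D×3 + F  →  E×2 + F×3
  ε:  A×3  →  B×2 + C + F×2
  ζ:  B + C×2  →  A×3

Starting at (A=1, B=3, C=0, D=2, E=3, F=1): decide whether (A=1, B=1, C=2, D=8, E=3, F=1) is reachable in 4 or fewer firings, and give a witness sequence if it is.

depth 0: 1 marking
depth 1: 2 markings reached so far
depth 2: 3 markings reached so far
depth 3: 5 markings reached so far
depth 4: 7 markings reached so far
target is not among the 7 markings reachable within 4 steps

NO — not reachable within 4 firings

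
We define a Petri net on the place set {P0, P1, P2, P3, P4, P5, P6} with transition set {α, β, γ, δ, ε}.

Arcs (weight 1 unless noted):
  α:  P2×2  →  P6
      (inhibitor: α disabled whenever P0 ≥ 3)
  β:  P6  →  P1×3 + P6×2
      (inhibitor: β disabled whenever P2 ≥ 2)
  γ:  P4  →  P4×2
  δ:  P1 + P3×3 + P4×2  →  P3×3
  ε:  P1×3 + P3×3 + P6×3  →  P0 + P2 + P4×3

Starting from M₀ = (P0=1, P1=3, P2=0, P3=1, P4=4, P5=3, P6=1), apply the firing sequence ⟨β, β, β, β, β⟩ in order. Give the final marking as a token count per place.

(P0=1, P1=18, P2=0, P3=1, P4=4, P5=3, P6=6)

step 1: fire β:  (P0=1, P1=3, P2=0, P3=1, P4=4, P5=3, P6=1) → (P0=1, P1=6, P2=0, P3=1, P4=4, P5=3, P6=2)
step 2: fire β:  (P0=1, P1=6, P2=0, P3=1, P4=4, P5=3, P6=2) → (P0=1, P1=9, P2=0, P3=1, P4=4, P5=3, P6=3)
step 3: fire β:  (P0=1, P1=9, P2=0, P3=1, P4=4, P5=3, P6=3) → (P0=1, P1=12, P2=0, P3=1, P4=4, P5=3, P6=4)
step 4: fire β:  (P0=1, P1=12, P2=0, P3=1, P4=4, P5=3, P6=4) → (P0=1, P1=15, P2=0, P3=1, P4=4, P5=3, P6=5)
step 5: fire β:  (P0=1, P1=15, P2=0, P3=1, P4=4, P5=3, P6=5) → (P0=1, P1=18, P2=0, P3=1, P4=4, P5=3, P6=6)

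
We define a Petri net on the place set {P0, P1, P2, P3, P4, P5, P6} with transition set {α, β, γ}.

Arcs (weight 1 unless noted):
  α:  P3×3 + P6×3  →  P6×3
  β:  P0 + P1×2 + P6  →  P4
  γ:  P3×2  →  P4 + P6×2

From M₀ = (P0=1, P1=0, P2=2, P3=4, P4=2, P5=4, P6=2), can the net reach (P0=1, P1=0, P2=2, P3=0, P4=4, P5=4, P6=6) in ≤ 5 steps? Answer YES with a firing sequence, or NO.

step 1: fire γ:  (P0=1, P1=0, P2=2, P3=4, P4=2, P5=4, P6=2) → (P0=1, P1=0, P2=2, P3=2, P4=3, P5=4, P6=4)
step 2: fire γ:  (P0=1, P1=0, P2=2, P3=2, P4=3, P5=4, P6=4) → (P0=1, P1=0, P2=2, P3=0, P4=4, P5=4, P6=6)

YES — reachable via ⟨γ, γ⟩ (2 firings)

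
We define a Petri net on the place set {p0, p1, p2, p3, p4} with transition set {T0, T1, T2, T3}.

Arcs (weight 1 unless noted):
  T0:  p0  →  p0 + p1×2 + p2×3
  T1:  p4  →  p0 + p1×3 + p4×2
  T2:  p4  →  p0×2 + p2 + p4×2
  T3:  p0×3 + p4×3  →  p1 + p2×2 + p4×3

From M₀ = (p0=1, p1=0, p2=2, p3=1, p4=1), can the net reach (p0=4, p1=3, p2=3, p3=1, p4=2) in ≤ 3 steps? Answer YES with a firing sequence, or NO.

depth 0: 1 marking
depth 1: 4 markings reached so far
depth 2: 10 markings reached so far
depth 3: 23 markings reached so far
target is not among the 23 markings reachable within 3 steps

NO — not reachable within 3 firings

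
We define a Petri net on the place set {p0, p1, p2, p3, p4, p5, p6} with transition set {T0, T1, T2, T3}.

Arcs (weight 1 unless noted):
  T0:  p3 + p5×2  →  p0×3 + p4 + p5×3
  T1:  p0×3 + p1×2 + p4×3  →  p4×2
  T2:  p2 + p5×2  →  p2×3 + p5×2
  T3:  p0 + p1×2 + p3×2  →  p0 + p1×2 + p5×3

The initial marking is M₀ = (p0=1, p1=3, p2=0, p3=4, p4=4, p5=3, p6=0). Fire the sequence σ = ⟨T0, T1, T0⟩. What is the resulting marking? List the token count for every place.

step 1: fire T0:  (p0=1, p1=3, p2=0, p3=4, p4=4, p5=3, p6=0) → (p0=4, p1=3, p2=0, p3=3, p4=5, p5=4, p6=0)
step 2: fire T1:  (p0=4, p1=3, p2=0, p3=3, p4=5, p5=4, p6=0) → (p0=1, p1=1, p2=0, p3=3, p4=4, p5=4, p6=0)
step 3: fire T0:  (p0=1, p1=1, p2=0, p3=3, p4=4, p5=4, p6=0) → (p0=4, p1=1, p2=0, p3=2, p4=5, p5=5, p6=0)

(p0=4, p1=1, p2=0, p3=2, p4=5, p5=5, p6=0)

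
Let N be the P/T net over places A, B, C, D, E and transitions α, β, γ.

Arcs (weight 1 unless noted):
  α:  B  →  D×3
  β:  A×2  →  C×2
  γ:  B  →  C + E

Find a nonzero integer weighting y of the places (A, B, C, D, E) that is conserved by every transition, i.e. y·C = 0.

y = (A:3, B:3, C:3, D:1, E:0)

Incidence matrix C (rows=places, cols=transitions):
        α    β    γ
    A   0   -2    0
    B  -1    0   -1
    C   0    2    1
    D   3    0    0
    E   0    0    1

Candidate y = [3, 3, 3, 1, 0]; check y·C column-wise:
  col α: 3·0 + 3·-1 + 3·0 + 1·3 = 0
  col β: 3·-2 + 3·0 + 3·2 + 1·0 = 0
  col γ: 3·0 + 3·-1 + 3·1 + 1·0 + 0·1 = 0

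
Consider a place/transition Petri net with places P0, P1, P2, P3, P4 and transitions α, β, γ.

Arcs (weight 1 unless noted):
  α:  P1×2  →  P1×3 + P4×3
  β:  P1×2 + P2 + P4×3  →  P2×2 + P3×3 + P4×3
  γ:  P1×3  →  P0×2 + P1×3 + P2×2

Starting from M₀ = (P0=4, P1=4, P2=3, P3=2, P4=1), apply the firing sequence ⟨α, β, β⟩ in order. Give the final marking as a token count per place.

(P0=4, P1=1, P2=5, P3=8, P4=4)

step 1: fire α:  (P0=4, P1=4, P2=3, P3=2, P4=1) → (P0=4, P1=5, P2=3, P3=2, P4=4)
step 2: fire β:  (P0=4, P1=5, P2=3, P3=2, P4=4) → (P0=4, P1=3, P2=4, P3=5, P4=4)
step 3: fire β:  (P0=4, P1=3, P2=4, P3=5, P4=4) → (P0=4, P1=1, P2=5, P3=8, P4=4)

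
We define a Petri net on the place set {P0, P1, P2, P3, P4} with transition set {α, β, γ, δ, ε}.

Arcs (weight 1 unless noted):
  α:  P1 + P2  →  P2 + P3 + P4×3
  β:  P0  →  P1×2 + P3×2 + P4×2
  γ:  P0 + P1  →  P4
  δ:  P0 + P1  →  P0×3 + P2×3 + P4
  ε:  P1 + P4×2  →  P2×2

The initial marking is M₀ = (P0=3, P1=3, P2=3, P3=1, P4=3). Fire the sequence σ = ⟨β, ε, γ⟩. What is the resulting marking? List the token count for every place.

(P0=1, P1=3, P2=5, P3=3, P4=4)

step 1: fire β:  (P0=3, P1=3, P2=3, P3=1, P4=3) → (P0=2, P1=5, P2=3, P3=3, P4=5)
step 2: fire ε:  (P0=2, P1=5, P2=3, P3=3, P4=5) → (P0=2, P1=4, P2=5, P3=3, P4=3)
step 3: fire γ:  (P0=2, P1=4, P2=5, P3=3, P4=3) → (P0=1, P1=3, P2=5, P3=3, P4=4)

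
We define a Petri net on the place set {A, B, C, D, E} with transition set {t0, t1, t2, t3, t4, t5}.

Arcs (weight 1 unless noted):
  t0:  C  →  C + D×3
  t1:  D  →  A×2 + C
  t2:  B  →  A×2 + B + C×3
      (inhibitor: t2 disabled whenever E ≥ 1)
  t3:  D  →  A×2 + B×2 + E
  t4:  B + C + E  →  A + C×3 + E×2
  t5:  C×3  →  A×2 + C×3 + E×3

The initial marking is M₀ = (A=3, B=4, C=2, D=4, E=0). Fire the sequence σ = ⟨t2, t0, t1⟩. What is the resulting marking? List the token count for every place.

step 1: fire t2:  (A=3, B=4, C=2, D=4, E=0) → (A=5, B=4, C=5, D=4, E=0)
step 2: fire t0:  (A=5, B=4, C=5, D=4, E=0) → (A=5, B=4, C=5, D=7, E=0)
step 3: fire t1:  (A=5, B=4, C=5, D=7, E=0) → (A=7, B=4, C=6, D=6, E=0)

(A=7, B=4, C=6, D=6, E=0)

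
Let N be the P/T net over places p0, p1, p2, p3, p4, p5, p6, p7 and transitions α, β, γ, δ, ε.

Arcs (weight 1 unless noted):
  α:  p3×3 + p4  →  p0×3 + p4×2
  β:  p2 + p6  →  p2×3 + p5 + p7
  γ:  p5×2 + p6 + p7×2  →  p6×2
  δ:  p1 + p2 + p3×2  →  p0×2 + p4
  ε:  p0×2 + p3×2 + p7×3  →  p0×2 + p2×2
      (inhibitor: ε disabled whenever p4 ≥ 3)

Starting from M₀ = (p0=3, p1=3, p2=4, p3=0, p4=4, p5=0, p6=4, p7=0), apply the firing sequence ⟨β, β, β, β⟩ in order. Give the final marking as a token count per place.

step 1: fire β:  (p0=3, p1=3, p2=4, p3=0, p4=4, p5=0, p6=4, p7=0) → (p0=3, p1=3, p2=6, p3=0, p4=4, p5=1, p6=3, p7=1)
step 2: fire β:  (p0=3, p1=3, p2=6, p3=0, p4=4, p5=1, p6=3, p7=1) → (p0=3, p1=3, p2=8, p3=0, p4=4, p5=2, p6=2, p7=2)
step 3: fire β:  (p0=3, p1=3, p2=8, p3=0, p4=4, p5=2, p6=2, p7=2) → (p0=3, p1=3, p2=10, p3=0, p4=4, p5=3, p6=1, p7=3)
step 4: fire β:  (p0=3, p1=3, p2=10, p3=0, p4=4, p5=3, p6=1, p7=3) → (p0=3, p1=3, p2=12, p3=0, p4=4, p5=4, p6=0, p7=4)

(p0=3, p1=3, p2=12, p3=0, p4=4, p5=4, p6=0, p7=4)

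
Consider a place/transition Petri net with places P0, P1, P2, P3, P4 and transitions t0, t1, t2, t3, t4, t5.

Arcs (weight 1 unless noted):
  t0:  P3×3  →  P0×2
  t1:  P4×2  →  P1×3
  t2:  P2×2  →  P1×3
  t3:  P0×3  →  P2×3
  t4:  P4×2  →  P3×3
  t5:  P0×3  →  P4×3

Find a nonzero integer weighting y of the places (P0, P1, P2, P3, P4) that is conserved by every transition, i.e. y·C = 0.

y = (P0:3, P1:2, P2:3, P3:2, P4:3)

Incidence matrix C (rows=places, cols=transitions):
       t0   t1   t2   t3   t4   t5
   P0   2    0    0   -3    0   -3
   P1   0    3    3    0    0    0
   P2   0    0   -2    3    0    0
   P3  -3    0    0    0    3    0
   P4   0   -2    0    0   -2    3

Candidate y = [3, 2, 3, 2, 3]; check y·C column-wise:
  col t0: 3·2 + 2·0 + 3·0 + 2·-3 + 3·0 = 0
  col t1: 3·0 + 2·3 + 3·0 + 2·0 + 3·-2 = 0
  col t2: 3·0 + 2·3 + 3·-2 + 2·0 + 3·0 = 0
  col t3: 3·-3 + 2·0 + 3·3 + 2·0 + 3·0 = 0
  col t4: 3·0 + 2·0 + 3·0 + 2·3 + 3·-2 = 0
  col t5: 3·-3 + 2·0 + 3·0 + 2·0 + 3·3 = 0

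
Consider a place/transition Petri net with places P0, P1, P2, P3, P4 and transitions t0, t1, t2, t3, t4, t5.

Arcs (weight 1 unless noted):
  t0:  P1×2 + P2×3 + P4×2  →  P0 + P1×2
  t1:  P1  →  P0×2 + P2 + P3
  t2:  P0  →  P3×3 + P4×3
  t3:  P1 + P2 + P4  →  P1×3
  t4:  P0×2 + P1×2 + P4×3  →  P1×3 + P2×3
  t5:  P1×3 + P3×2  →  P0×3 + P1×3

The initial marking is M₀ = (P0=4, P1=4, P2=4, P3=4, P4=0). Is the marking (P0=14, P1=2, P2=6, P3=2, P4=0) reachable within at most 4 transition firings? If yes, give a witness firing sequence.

step 1: fire t1:  (P0=4, P1=4, P2=4, P3=4, P4=0) → (P0=6, P1=3, P2=5, P3=5, P4=0)
step 2: fire t5:  (P0=6, P1=3, P2=5, P3=5, P4=0) → (P0=9, P1=3, P2=5, P3=3, P4=0)
step 3: fire t5:  (P0=9, P1=3, P2=5, P3=3, P4=0) → (P0=12, P1=3, P2=5, P3=1, P4=0)
step 4: fire t1:  (P0=12, P1=3, P2=5, P3=1, P4=0) → (P0=14, P1=2, P2=6, P3=2, P4=0)

YES — reachable via ⟨t1, t5, t5, t1⟩ (4 firings)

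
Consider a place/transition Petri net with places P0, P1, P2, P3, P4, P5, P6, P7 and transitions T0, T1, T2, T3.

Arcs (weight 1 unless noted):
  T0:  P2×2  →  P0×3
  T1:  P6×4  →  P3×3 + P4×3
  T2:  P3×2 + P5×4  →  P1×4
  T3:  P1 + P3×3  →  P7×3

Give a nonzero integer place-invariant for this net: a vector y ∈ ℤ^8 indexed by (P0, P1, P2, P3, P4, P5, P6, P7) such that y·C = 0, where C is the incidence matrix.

y = (P0:2, P1:0, P2:3, P3:0, P4:0, P5:0, P6:0, P7:0)

Incidence matrix C (rows=places, cols=transitions):
       T0   T1   T2   T3
   P0   3    0    0    0
   P1   0    0    4   -1
   P2  -2    0    0    0
   P3   0    3   -2   -3
   P4   0    3    0    0
   P5   0    0   -4    0
   P6   0   -4    0    0
   P7   0    0    0    3

Candidate y = [2, 0, 3, 0, 0, 0, 0, 0]; check y·C column-wise:
  col T0: 2·3 + 3·-2 = 0
  col T1: 2·0 + 3·0 + 0·3 + 0·3 + 0·-4 = 0
  col T2: 2·0 + 0·4 + 3·0 + 0·-2 + 0·-4 = 0
  col T3: 2·0 + 0·-1 + 3·0 + 0·-3 + 0·3 = 0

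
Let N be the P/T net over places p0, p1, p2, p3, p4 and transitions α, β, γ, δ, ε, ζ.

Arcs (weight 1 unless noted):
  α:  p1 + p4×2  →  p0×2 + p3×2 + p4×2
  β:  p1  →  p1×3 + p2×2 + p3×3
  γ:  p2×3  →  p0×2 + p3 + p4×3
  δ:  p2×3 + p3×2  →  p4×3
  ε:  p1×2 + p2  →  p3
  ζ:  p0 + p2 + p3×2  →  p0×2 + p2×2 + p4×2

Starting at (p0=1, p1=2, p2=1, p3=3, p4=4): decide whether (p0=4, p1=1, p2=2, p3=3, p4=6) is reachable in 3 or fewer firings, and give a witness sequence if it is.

step 1: fire α:  (p0=1, p1=2, p2=1, p3=3, p4=4) → (p0=3, p1=1, p2=1, p3=5, p4=4)
step 2: fire ζ:  (p0=3, p1=1, p2=1, p3=5, p4=4) → (p0=4, p1=1, p2=2, p3=3, p4=6)

YES — reachable via ⟨α, ζ⟩ (2 firings)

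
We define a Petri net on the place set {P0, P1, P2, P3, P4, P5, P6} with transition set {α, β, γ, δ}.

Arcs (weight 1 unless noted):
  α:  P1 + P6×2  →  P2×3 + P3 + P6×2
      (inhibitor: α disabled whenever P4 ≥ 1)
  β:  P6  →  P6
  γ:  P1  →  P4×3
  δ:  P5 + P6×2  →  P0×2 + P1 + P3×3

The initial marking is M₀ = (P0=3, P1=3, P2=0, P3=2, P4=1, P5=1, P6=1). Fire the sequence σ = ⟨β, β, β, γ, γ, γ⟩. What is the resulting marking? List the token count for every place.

(P0=3, P1=0, P2=0, P3=2, P4=10, P5=1, P6=1)

step 1: fire β:  (P0=3, P1=3, P2=0, P3=2, P4=1, P5=1, P6=1) → (P0=3, P1=3, P2=0, P3=2, P4=1, P5=1, P6=1)
step 2: fire β:  (P0=3, P1=3, P2=0, P3=2, P4=1, P5=1, P6=1) → (P0=3, P1=3, P2=0, P3=2, P4=1, P5=1, P6=1)
step 3: fire β:  (P0=3, P1=3, P2=0, P3=2, P4=1, P5=1, P6=1) → (P0=3, P1=3, P2=0, P3=2, P4=1, P5=1, P6=1)
step 4: fire γ:  (P0=3, P1=3, P2=0, P3=2, P4=1, P5=1, P6=1) → (P0=3, P1=2, P2=0, P3=2, P4=4, P5=1, P6=1)
step 5: fire γ:  (P0=3, P1=2, P2=0, P3=2, P4=4, P5=1, P6=1) → (P0=3, P1=1, P2=0, P3=2, P4=7, P5=1, P6=1)
step 6: fire γ:  (P0=3, P1=1, P2=0, P3=2, P4=7, P5=1, P6=1) → (P0=3, P1=0, P2=0, P3=2, P4=10, P5=1, P6=1)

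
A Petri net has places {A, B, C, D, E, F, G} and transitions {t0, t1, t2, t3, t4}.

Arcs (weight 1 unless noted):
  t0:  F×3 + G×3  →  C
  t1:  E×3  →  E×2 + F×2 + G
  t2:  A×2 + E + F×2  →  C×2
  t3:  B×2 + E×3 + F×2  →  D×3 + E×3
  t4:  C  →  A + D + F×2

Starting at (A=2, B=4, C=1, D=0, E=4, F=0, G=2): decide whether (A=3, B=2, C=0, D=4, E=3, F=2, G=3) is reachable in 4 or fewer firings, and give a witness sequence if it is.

YES — reachable via ⟨t1, t3, t4⟩ (3 firings)

step 1: fire t1:  (A=2, B=4, C=1, D=0, E=4, F=0, G=2) → (A=2, B=4, C=1, D=0, E=3, F=2, G=3)
step 2: fire t3:  (A=2, B=4, C=1, D=0, E=3, F=2, G=3) → (A=2, B=2, C=1, D=3, E=3, F=0, G=3)
step 3: fire t4:  (A=2, B=2, C=1, D=3, E=3, F=0, G=3) → (A=3, B=2, C=0, D=4, E=3, F=2, G=3)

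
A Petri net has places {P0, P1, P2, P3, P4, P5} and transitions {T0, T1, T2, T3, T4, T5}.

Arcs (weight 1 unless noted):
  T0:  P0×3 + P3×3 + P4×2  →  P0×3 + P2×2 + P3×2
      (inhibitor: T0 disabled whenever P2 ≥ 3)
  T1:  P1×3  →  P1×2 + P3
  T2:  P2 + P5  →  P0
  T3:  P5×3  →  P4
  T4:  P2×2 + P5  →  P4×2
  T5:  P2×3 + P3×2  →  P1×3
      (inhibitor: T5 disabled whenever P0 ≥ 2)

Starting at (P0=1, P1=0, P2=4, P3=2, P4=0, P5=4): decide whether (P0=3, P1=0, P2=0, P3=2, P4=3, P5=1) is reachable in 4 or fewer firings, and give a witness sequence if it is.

depth 0: 1 marking
depth 1: 5 markings reached so far
depth 2: 13 markings reached so far
depth 3: 18 markings reached so far
depth 4: 20 markings reached so far
target is not among the 20 markings reachable within 4 steps

NO — not reachable within 4 firings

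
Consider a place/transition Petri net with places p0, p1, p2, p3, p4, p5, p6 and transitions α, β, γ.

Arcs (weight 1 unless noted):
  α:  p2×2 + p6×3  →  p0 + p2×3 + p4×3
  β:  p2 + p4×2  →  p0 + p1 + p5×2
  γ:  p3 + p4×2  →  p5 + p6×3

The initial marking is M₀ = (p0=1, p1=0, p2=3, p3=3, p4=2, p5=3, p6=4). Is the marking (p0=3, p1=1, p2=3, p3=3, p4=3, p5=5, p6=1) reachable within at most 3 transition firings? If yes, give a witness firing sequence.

step 1: fire α:  (p0=1, p1=0, p2=3, p3=3, p4=2, p5=3, p6=4) → (p0=2, p1=0, p2=4, p3=3, p4=5, p5=3, p6=1)
step 2: fire β:  (p0=2, p1=0, p2=4, p3=3, p4=5, p5=3, p6=1) → (p0=3, p1=1, p2=3, p3=3, p4=3, p5=5, p6=1)

YES — reachable via ⟨α, β⟩ (2 firings)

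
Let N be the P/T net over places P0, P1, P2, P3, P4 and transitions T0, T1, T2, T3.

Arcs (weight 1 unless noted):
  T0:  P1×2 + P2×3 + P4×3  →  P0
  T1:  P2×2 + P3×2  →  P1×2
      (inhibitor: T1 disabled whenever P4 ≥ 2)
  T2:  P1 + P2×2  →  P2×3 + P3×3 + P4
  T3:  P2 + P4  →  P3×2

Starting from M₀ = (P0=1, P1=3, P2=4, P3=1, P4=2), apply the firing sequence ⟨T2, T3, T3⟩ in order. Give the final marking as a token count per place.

(P0=1, P1=2, P2=3, P3=8, P4=1)

step 1: fire T2:  (P0=1, P1=3, P2=4, P3=1, P4=2) → (P0=1, P1=2, P2=5, P3=4, P4=3)
step 2: fire T3:  (P0=1, P1=2, P2=5, P3=4, P4=3) → (P0=1, P1=2, P2=4, P3=6, P4=2)
step 3: fire T3:  (P0=1, P1=2, P2=4, P3=6, P4=2) → (P0=1, P1=2, P2=3, P3=8, P4=1)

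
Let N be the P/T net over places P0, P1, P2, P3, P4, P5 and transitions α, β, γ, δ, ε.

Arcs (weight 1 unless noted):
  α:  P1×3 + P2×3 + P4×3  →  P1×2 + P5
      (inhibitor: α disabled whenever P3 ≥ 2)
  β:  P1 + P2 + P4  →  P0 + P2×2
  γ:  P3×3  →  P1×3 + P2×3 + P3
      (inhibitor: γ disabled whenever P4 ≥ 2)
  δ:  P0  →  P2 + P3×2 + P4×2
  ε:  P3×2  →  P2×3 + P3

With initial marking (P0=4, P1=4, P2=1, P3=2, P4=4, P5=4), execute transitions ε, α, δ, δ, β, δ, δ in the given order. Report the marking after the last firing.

(P0=1, P1=2, P2=6, P3=9, P4=8, P5=5)

step 1: fire ε:  (P0=4, P1=4, P2=1, P3=2, P4=4, P5=4) → (P0=4, P1=4, P2=4, P3=1, P4=4, P5=4)
step 2: fire α:  (P0=4, P1=4, P2=4, P3=1, P4=4, P5=4) → (P0=4, P1=3, P2=1, P3=1, P4=1, P5=5)
step 3: fire δ:  (P0=4, P1=3, P2=1, P3=1, P4=1, P5=5) → (P0=3, P1=3, P2=2, P3=3, P4=3, P5=5)
step 4: fire δ:  (P0=3, P1=3, P2=2, P3=3, P4=3, P5=5) → (P0=2, P1=3, P2=3, P3=5, P4=5, P5=5)
step 5: fire β:  (P0=2, P1=3, P2=3, P3=5, P4=5, P5=5) → (P0=3, P1=2, P2=4, P3=5, P4=4, P5=5)
step 6: fire δ:  (P0=3, P1=2, P2=4, P3=5, P4=4, P5=5) → (P0=2, P1=2, P2=5, P3=7, P4=6, P5=5)
step 7: fire δ:  (P0=2, P1=2, P2=5, P3=7, P4=6, P5=5) → (P0=1, P1=2, P2=6, P3=9, P4=8, P5=5)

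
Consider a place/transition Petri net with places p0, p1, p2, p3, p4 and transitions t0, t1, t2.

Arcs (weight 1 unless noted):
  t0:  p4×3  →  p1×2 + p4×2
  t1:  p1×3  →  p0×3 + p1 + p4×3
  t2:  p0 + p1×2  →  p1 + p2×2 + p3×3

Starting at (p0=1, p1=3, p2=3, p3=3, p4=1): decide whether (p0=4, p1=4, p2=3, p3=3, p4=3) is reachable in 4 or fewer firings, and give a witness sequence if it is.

depth 0: 1 marking
depth 1: 3 markings reached so far
depth 2: 4 markings reached so far
depth 3: 7 markings reached so far
depth 4: 10 markings reached so far
target is not among the 10 markings reachable within 4 steps

NO — not reachable within 4 firings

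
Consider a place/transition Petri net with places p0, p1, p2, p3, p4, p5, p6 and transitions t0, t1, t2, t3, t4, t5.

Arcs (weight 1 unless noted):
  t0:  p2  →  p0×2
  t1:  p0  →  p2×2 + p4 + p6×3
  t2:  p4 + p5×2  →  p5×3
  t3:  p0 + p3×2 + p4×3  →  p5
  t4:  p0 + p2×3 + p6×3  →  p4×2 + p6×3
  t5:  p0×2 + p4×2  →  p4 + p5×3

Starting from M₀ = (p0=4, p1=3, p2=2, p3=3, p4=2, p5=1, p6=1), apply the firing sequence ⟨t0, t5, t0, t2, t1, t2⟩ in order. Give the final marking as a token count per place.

step 1: fire t0:  (p0=4, p1=3, p2=2, p3=3, p4=2, p5=1, p6=1) → (p0=6, p1=3, p2=1, p3=3, p4=2, p5=1, p6=1)
step 2: fire t5:  (p0=6, p1=3, p2=1, p3=3, p4=2, p5=1, p6=1) → (p0=4, p1=3, p2=1, p3=3, p4=1, p5=4, p6=1)
step 3: fire t0:  (p0=4, p1=3, p2=1, p3=3, p4=1, p5=4, p6=1) → (p0=6, p1=3, p2=0, p3=3, p4=1, p5=4, p6=1)
step 4: fire t2:  (p0=6, p1=3, p2=0, p3=3, p4=1, p5=4, p6=1) → (p0=6, p1=3, p2=0, p3=3, p4=0, p5=5, p6=1)
step 5: fire t1:  (p0=6, p1=3, p2=0, p3=3, p4=0, p5=5, p6=1) → (p0=5, p1=3, p2=2, p3=3, p4=1, p5=5, p6=4)
step 6: fire t2:  (p0=5, p1=3, p2=2, p3=3, p4=1, p5=5, p6=4) → (p0=5, p1=3, p2=2, p3=3, p4=0, p5=6, p6=4)

(p0=5, p1=3, p2=2, p3=3, p4=0, p5=6, p6=4)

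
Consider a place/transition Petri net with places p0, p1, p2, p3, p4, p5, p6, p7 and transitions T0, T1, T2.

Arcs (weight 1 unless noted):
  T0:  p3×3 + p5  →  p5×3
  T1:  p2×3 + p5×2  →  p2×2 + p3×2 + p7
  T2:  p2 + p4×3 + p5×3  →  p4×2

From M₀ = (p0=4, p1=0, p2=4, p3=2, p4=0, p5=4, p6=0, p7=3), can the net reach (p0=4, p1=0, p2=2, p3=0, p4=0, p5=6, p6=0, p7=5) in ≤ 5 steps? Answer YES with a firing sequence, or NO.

NO — not reachable within 5 firings

depth 0: 1 marking
depth 1: 2 markings reached so far
depth 2: 4 markings reached so far
depth 3: 5 markings reached so far
depth 4: 6 markings reached so far
depth 5: 6 markings reached so far
(frontier empty at depth 5; search complete)
target is not among the 6 markings reachable within 5 steps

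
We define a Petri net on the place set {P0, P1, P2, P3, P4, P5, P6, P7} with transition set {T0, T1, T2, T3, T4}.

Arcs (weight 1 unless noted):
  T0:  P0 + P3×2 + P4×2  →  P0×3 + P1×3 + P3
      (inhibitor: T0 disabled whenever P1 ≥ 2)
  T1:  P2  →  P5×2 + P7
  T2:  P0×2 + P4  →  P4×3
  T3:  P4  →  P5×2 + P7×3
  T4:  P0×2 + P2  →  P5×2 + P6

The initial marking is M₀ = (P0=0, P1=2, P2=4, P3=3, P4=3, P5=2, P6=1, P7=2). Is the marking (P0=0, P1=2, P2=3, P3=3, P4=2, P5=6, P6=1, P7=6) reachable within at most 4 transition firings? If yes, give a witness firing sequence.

step 1: fire T1:  (P0=0, P1=2, P2=4, P3=3, P4=3, P5=2, P6=1, P7=2) → (P0=0, P1=2, P2=3, P3=3, P4=3, P5=4, P6=1, P7=3)
step 2: fire T3:  (P0=0, P1=2, P2=3, P3=3, P4=3, P5=4, P6=1, P7=3) → (P0=0, P1=2, P2=3, P3=3, P4=2, P5=6, P6=1, P7=6)

YES — reachable via ⟨T1, T3⟩ (2 firings)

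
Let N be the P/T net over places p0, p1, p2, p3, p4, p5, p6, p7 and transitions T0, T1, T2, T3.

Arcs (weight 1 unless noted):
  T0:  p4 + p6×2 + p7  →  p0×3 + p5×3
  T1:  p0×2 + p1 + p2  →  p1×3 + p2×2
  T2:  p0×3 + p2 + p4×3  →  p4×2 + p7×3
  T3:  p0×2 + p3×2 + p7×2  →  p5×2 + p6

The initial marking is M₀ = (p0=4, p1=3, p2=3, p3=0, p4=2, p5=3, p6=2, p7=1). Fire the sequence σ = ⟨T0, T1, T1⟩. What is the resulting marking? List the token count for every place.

(p0=3, p1=7, p2=5, p3=0, p4=1, p5=6, p6=0, p7=0)

step 1: fire T0:  (p0=4, p1=3, p2=3, p3=0, p4=2, p5=3, p6=2, p7=1) → (p0=7, p1=3, p2=3, p3=0, p4=1, p5=6, p6=0, p7=0)
step 2: fire T1:  (p0=7, p1=3, p2=3, p3=0, p4=1, p5=6, p6=0, p7=0) → (p0=5, p1=5, p2=4, p3=0, p4=1, p5=6, p6=0, p7=0)
step 3: fire T1:  (p0=5, p1=5, p2=4, p3=0, p4=1, p5=6, p6=0, p7=0) → (p0=3, p1=7, p2=5, p3=0, p4=1, p5=6, p6=0, p7=0)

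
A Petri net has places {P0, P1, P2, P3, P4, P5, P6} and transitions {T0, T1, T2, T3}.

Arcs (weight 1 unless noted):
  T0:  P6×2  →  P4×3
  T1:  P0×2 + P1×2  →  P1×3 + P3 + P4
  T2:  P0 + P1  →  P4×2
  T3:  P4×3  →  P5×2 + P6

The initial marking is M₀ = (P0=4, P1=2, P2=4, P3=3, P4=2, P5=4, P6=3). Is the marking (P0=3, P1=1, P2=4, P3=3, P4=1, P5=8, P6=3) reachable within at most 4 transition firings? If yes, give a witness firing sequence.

YES — reachable via ⟨T0, T2, T3, T3⟩ (4 firings)

step 1: fire T0:  (P0=4, P1=2, P2=4, P3=3, P4=2, P5=4, P6=3) → (P0=4, P1=2, P2=4, P3=3, P4=5, P5=4, P6=1)
step 2: fire T2:  (P0=4, P1=2, P2=4, P3=3, P4=5, P5=4, P6=1) → (P0=3, P1=1, P2=4, P3=3, P4=7, P5=4, P6=1)
step 3: fire T3:  (P0=3, P1=1, P2=4, P3=3, P4=7, P5=4, P6=1) → (P0=3, P1=1, P2=4, P3=3, P4=4, P5=6, P6=2)
step 4: fire T3:  (P0=3, P1=1, P2=4, P3=3, P4=4, P5=6, P6=2) → (P0=3, P1=1, P2=4, P3=3, P4=1, P5=8, P6=3)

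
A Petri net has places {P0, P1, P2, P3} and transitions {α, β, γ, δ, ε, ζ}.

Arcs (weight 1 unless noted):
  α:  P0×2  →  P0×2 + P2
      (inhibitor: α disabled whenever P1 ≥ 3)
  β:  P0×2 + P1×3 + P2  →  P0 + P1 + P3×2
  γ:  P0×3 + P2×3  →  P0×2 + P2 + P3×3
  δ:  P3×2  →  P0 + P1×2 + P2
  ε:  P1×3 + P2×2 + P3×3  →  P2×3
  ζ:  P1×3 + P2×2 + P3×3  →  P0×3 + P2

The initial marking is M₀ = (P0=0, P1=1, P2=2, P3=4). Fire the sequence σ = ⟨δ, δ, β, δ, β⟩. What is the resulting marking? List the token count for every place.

(P0=1, P1=3, P2=3, P3=2)

step 1: fire δ:  (P0=0, P1=1, P2=2, P3=4) → (P0=1, P1=3, P2=3, P3=2)
step 2: fire δ:  (P0=1, P1=3, P2=3, P3=2) → (P0=2, P1=5, P2=4, P3=0)
step 3: fire β:  (P0=2, P1=5, P2=4, P3=0) → (P0=1, P1=3, P2=3, P3=2)
step 4: fire δ:  (P0=1, P1=3, P2=3, P3=2) → (P0=2, P1=5, P2=4, P3=0)
step 5: fire β:  (P0=2, P1=5, P2=4, P3=0) → (P0=1, P1=3, P2=3, P3=2)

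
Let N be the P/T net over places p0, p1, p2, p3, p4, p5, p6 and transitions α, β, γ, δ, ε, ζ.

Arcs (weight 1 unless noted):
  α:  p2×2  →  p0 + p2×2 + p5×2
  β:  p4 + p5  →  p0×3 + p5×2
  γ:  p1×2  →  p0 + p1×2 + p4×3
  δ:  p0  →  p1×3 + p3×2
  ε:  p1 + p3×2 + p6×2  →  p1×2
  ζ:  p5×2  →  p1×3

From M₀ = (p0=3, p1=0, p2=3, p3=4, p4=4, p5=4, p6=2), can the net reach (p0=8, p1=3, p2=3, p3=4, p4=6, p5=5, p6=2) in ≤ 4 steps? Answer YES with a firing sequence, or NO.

step 1: fire α:  (p0=3, p1=0, p2=3, p3=4, p4=4, p5=4, p6=2) → (p0=4, p1=0, p2=3, p3=4, p4=4, p5=6, p6=2)
step 2: fire β:  (p0=4, p1=0, p2=3, p3=4, p4=4, p5=6, p6=2) → (p0=7, p1=0, p2=3, p3=4, p4=3, p5=7, p6=2)
step 3: fire ζ:  (p0=7, p1=0, p2=3, p3=4, p4=3, p5=7, p6=2) → (p0=7, p1=3, p2=3, p3=4, p4=3, p5=5, p6=2)
step 4: fire γ:  (p0=7, p1=3, p2=3, p3=4, p4=3, p5=5, p6=2) → (p0=8, p1=3, p2=3, p3=4, p4=6, p5=5, p6=2)

YES — reachable via ⟨α, β, ζ, γ⟩ (4 firings)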